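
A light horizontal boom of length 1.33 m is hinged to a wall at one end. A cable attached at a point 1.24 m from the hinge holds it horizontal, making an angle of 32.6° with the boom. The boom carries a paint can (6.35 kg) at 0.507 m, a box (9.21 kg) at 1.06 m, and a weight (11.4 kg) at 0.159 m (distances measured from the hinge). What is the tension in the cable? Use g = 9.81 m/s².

T ≈ 217 N

Sum moments about the hinge (the unknown hinge reaction has zero arm there).
Paint can: 6.35 × 9.81 = 62.29 N down at 0.507 m → arm 0.507 m, τ = 62.29 × 0.507 = 31.58 N·m clockwise.
Box: 9.21 × 9.81 = 90.35 N down at 1.06 m → arm 1.06 m, τ = 90.35 × 1.06 = 95.77 N·m clockwise.
Weight: 11.4 × 9.81 = 111.8 N down at 0.159 m → arm 0.159 m, τ = 111.8 × 0.159 = 17.78 N·m clockwise.
Total clockwise load moment = 145.1 N·m.
The cable tension T acts at 1.24 m; only its component perpendicular to the boom, T sinθ, produces torque. sin 32.6° = 0.5388.
Στ = 0 ⇒ T × 1.24 × 0.5388 = 145.1 ⇒ T = 145.1 / 0.6681 = 217 N.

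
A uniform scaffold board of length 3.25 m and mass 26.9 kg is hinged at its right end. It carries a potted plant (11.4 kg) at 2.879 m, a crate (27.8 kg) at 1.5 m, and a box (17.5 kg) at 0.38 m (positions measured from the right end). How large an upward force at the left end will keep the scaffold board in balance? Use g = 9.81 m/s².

F ≈ 377 N

Choose the right end as the axis so the unknown pivot reaction has zero arm there.
Beam weight: 26.9 × 9.81 = 263.9 N down at 1.625 m → arm 1.625 m, τ = 263.9 × 1.625 = 428.8 N·m counterclockwise.
Potted plant: 11.4 × 9.81 = 111.8 N down at 2.879 m → arm 2.879 m, τ = 111.8 × 2.879 = 321.9 N·m counterclockwise.
Crate: 27.8 × 9.81 = 272.7 N down at 1.5 m → arm 1.5 m, τ = 272.7 × 1.5 = 409 N·m counterclockwise.
Box: 17.5 × 9.81 = 171.7 N down at 0.38 m → arm 0.38 m, τ = 171.7 × 0.38 = 65.25 N·m counterclockwise.
Net moment of the loads = 1225 N·m counterclockwise.
The upward force F acts at the left end, arm 3.25 m, giving F × 3.25 clockwise.
For rotational equilibrium, F × 3.25 = 1225, so F = 1225 / 3.25 = 377 N.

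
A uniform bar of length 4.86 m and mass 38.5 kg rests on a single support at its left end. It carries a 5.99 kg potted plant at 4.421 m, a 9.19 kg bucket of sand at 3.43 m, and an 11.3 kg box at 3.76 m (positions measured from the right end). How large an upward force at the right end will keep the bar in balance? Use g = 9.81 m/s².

Take moments about the left end.
Beam weight: 38.5 × 9.81 = 377.7 N down at 2.43 m → arm 2.43 m, τ = 377.7 × 2.43 = 917.8 N·m clockwise.
Potted plant: 5.99 × 9.81 = 58.76 N down at 4.421 m → arm 0.439 m, τ = 58.76 × 0.439 = 25.8 N·m clockwise.
Bucket of sand: 9.19 × 9.81 = 90.15 N down at 3.43 m → arm 1.43 m, τ = 90.15 × 1.43 = 128.9 N·m clockwise.
Box: 11.3 × 9.81 = 110.9 N down at 3.76 m → arm 1.1 m, τ = 110.9 × 1.1 = 122 N·m clockwise.
Net moment of the loads = 1194 N·m clockwise.
The upward force F acts at the right end, arm 4.86 m, giving F × 4.86 counterclockwise.
Στ = 0 ⇒ F × 4.86 = 1194 ⇒ F = 1194 / 4.86 = 246 N.

F ≈ 246 N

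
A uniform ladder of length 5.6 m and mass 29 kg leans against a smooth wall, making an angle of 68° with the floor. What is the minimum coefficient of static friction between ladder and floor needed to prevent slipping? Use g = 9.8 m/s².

Taking torques about the foot of the ladder:
Ladder weight 29×9.8 = 284.2 N acts at 2.8 m along the ladder; its horizontal arm is 2.8·cos68° = 1.049 m → τ = 298.1 N·m clockwise.
Wall normal N acts horizontally at the top; its moment arm is the height L sinθ = 5.6·sin68° = 5.192 m, counterclockwise.
Στ = 0 ⇒ N × 5.192 = 298.1 ⇒ N = 57.42 N.
ΣFx = 0 ⇒ f = N_wall = 57.42 N. ΣFy = 0 ⇒ N_floor = 284.2 N.
μ_min = f / N_floor = 57.42 / 284.2 = 0.202.

μ_min ≈ 0.202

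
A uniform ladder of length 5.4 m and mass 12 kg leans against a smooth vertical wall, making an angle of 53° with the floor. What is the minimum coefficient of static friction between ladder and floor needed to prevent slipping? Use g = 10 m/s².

Taking torques about the foot of the ladder:
Ladder weight 12×10 = 120 N acts at 2.7 m along the ladder; its horizontal arm is 2.7·cos53° = 1.625 m → τ = 195 N·m clockwise.
Wall normal N acts horizontally at the top; its moment arm is the height L sinθ = 5.4·sin53° = 4.313 m, counterclockwise.
For rotational equilibrium, N × 4.313 = 195, so N = 45.21 N.
ΣFx = 0 ⇒ f = N_wall = 45.21 N. ΣFy = 0 ⇒ N_floor = 120 N.
μ_min = f / N_floor = 45.21 / 120 = 0.377.

μ_min ≈ 0.377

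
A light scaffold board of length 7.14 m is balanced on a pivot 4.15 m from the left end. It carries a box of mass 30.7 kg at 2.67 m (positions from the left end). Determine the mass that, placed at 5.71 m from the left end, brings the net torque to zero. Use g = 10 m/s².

m ≈ 29.1 kg

Sum moments about the pivot (at 4.15 m from the left end) (the support reaction has zero arm there).
Box: 30.7 × 10 = 307 N down at 2.67 m → arm 1.48 m, τ = 307 × 1.48 = 454.4 N·m counterclockwise.
Net moment of known loads = 454.4 N·m counterclockwise.
An unknown mass m at 5.71 m has arm 1.56 m; its moment is m·g·1.56 clockwise.
Setting net torque to zero: m × 10 × 1.56 = 454.4 → m = 454.4 / (10 × 1.56) = 29.1 kg.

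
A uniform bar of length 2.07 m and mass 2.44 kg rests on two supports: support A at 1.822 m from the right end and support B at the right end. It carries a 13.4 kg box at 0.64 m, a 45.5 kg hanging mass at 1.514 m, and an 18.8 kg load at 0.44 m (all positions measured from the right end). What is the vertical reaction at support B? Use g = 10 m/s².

Choose support A as the axis so its reaction then has zero moment arm.
Beam weight: 2.44 × 10 = 24.4 N down at 1.035 m → arm 0.787 m, τ = 24.4 × 0.787 = 19.2 N·m clockwise.
Box: 13.4 × 10 = 134 N down at 0.64 m → arm 1.182 m, τ = 134 × 1.182 = 158.4 N·m clockwise.
Hanging mass: 45.5 × 10 = 455 N down at 1.514 m → arm 0.308 m, τ = 455 × 0.308 = 140.1 N·m clockwise.
Load: 18.8 × 10 = 188 N down at 0.44 m → arm 1.382 m, τ = 188 × 1.382 = 259.8 N·m clockwise.
Net load moment about support A = 577.5 N·m clockwise.
Reaction R at support B is upward at 0 m, arm 1.822 m → moment R × 1.822 counterclockwise.
For rotational equilibrium, R × 1.822 = 577.5, so R = 317 N.

R_B ≈ 317 N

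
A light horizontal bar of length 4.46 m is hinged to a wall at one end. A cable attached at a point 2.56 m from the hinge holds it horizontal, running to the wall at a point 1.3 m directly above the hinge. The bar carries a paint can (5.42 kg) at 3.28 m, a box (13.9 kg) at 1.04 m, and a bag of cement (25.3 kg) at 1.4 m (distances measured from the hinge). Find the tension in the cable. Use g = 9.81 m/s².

Taking torques about the hinge:
Paint can: 5.42 × 9.81 = 53.17 N down at 3.28 m → arm 3.28 m, τ = 53.17 × 3.28 = 174.4 N·m clockwise.
Box: 13.9 × 9.81 = 136.4 N down at 1.04 m → arm 1.04 m, τ = 136.4 × 1.04 = 141.9 N·m clockwise.
Bag of cement: 25.3 × 9.81 = 248.2 N down at 1.4 m → arm 1.4 m, τ = 248.2 × 1.4 = 347.5 N·m clockwise.
Total clockwise load moment = 663.8 N·m.
The cable tension T acts at 2.56 m; only its component perpendicular to the bar, T sinθ, produces torque. sinθ = h/√(h²+d²) = 1.3/√(1.3²+2.56²) = 0.4528.
Στ = 0 ⇒ T × 2.56 × 0.4528 = 663.8 ⇒ T = 663.8 / 1.159 = 573 N.

T ≈ 573 N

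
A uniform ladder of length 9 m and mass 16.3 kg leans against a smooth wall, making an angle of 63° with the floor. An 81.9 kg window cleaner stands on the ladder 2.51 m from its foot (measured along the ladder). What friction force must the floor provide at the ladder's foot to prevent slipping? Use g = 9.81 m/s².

Choose the foot of the ladder as the axis so the floor normal and friction both act there and drop out.
Ladder weight 16.3×9.81 = 159.9 N acts at 4.5 m along the ladder; its horizontal arm is 4.5·cos63° = 2.043 m → τ = 326.7 N·m clockwise.
Window cleaner: 81.9×9.81 = 803.4 N at 2.51 m → arm 1.14 m → τ = 915.9 N·m clockwise.
Wall normal N acts horizontally at the top; its moment arm is the height L sinθ = 9·sin63° = 8.019 m, counterclockwise.
Setting net torque to zero: N × 8.019 = 1243 → N = 155 N.
ΣFx = 0: friction at the foot balances the wall's push, so f = N_wall = 155 N.

f ≈ 155 N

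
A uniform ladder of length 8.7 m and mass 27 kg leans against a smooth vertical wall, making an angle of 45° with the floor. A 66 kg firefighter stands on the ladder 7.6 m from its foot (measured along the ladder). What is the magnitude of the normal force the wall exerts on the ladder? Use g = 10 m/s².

N_wall ≈ 712 N

Take moments about the foot of the ladder.
Ladder weight 27×10 = 270 N acts at 4.35 m along the ladder; its horizontal arm is 4.35·cos45° = 3.076 m → τ = 830.5 N·m clockwise.
Firefighter: 66×10 = 660 N at 7.6 m → arm 5.374 m → τ = 3547 N·m clockwise.
Wall normal N acts horizontally at the top; its moment arm is the height L sinθ = 8.7·sin45° = 6.152 m, counterclockwise.
For rotational equilibrium, N × 6.152 = 4378, so N = 712 N.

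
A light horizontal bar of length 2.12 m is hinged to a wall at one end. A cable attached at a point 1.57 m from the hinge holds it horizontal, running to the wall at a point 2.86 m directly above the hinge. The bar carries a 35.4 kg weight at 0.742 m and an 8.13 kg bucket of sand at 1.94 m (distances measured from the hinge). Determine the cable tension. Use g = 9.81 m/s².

T ≈ 300 N

Sum moments about the hinge (the unknown hinge reaction has zero arm there).
Weight: 35.4 × 9.81 = 347.3 N down at 0.742 m → arm 0.742 m, τ = 347.3 × 0.742 = 257.7 N·m clockwise.
Bucket of sand: 8.13 × 9.81 = 79.76 N down at 1.94 m → arm 1.94 m, τ = 79.76 × 1.94 = 154.7 N·m clockwise.
Total clockwise load moment = 412.4 N·m.
The cable tension T acts at 1.57 m; only its component perpendicular to the bar, T sinθ, produces torque. sinθ = h/√(h²+d²) = 2.86/√(2.86²+1.57²) = 0.8766.
Στ = 0 ⇒ T × 1.57 × 0.8766 = 412.4 ⇒ T = 412.4 / 1.376 = 300 N.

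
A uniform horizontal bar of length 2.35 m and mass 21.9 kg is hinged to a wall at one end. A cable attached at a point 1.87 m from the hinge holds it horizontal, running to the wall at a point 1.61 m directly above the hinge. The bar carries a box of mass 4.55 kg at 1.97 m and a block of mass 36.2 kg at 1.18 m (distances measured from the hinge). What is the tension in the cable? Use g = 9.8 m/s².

Choose the hinge as the axis so the unknown hinge reaction has zero arm there.
Beam weight: 21.9 × 9.8 = 214.6 N down at 1.175 m → arm 1.175 m, τ = 214.6 × 1.175 = 252.2 N·m clockwise.
Box: 4.55 × 9.8 = 44.59 N down at 1.97 m → arm 1.97 m, τ = 44.59 × 1.97 = 87.84 N·m clockwise.
Block: 36.2 × 9.8 = 354.8 N down at 1.18 m → arm 1.18 m, τ = 354.8 × 1.18 = 418.7 N·m clockwise.
Total clockwise load moment = 758.7 N·m.
The cable tension T acts at 1.87 m; only its component perpendicular to the bar, T sinθ, produces torque. sinθ = h/√(h²+d²) = 1.61/√(1.61²+1.87²) = 0.6525.
For rotational equilibrium, T × 1.87 × 0.6525 = 758.7, so T = 758.7 / 1.22 = 622 N.

T ≈ 622 N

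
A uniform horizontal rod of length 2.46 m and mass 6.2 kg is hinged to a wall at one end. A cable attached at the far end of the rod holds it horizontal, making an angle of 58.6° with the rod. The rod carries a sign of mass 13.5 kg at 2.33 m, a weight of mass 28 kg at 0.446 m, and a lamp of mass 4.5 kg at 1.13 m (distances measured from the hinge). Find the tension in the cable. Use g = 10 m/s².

About the hinge:
Beam weight: 6.2 × 10 = 62 N down at 1.23 m → arm 1.23 m, τ = 62 × 1.23 = 76.26 N·m clockwise.
Sign: 13.5 × 10 = 135 N down at 2.33 m → arm 2.33 m, τ = 135 × 2.33 = 314.6 N·m clockwise.
Weight: 28 × 10 = 280 N down at 0.446 m → arm 0.446 m, τ = 280 × 0.446 = 124.9 N·m clockwise.
Lamp: 4.5 × 10 = 45 N down at 1.13 m → arm 1.13 m, τ = 45 × 1.13 = 50.85 N·m clockwise.
Total clockwise load moment = 566.6 N·m.
The cable tension T acts at 2.46 m; only its component perpendicular to the rod, T sinθ, produces torque. sin 58.6° = 0.8536.
For rotational equilibrium, T × 2.46 × 0.8536 = 566.6, so T = 566.6 / 2.1 = 270 N.

T ≈ 270 N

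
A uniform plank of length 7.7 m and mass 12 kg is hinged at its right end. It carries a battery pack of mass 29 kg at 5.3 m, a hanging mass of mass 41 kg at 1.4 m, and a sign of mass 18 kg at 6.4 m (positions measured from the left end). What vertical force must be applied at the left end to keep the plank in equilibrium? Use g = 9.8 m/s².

Sum moments about the right end (the unknown pivot reaction has zero arm there).
Beam weight: 12 × 9.8 = 117.6 N down at 3.85 m → arm 3.85 m, τ = 117.6 × 3.85 = 452.8 N·m counterclockwise.
Battery pack: 29 × 9.8 = 284.2 N down at 5.3 m → arm 2.4 m, τ = 284.2 × 2.4 = 682.1 N·m counterclockwise.
Hanging mass: 41 × 9.8 = 401.8 N down at 1.4 m → arm 6.3 m, τ = 401.8 × 6.3 = 2531 N·m counterclockwise.
Sign: 18 × 9.8 = 176.4 N down at 6.4 m → arm 1.3 m, τ = 176.4 × 1.3 = 229.3 N·m counterclockwise.
Net moment of the loads = 3895 N·m counterclockwise.
The upward force F acts at the left end, arm 7.7 m, giving F × 7.7 clockwise.
Balancing moments: F × 7.7 = 3895, giving F = 3895 / 7.7 = 506 N.

F ≈ 506 N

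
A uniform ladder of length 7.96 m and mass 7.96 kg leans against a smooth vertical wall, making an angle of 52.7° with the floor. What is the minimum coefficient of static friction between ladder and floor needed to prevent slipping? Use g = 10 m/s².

Choose the foot of the ladder as the axis so the floor normal and friction both act there and drop out.
Ladder weight 7.96×10 = 79.6 N acts at 3.98 m along the ladder; its horizontal arm is 3.98·cos52.7° = 2.412 m → τ = 192 N·m clockwise.
Wall normal N acts horizontally at the top; its moment arm is the height L sinθ = 7.96·sin52.7° = 6.332 m, counterclockwise.
Στ = 0 ⇒ N × 6.332 = 192 ⇒ N = 30.32 N.
ΣFx = 0 ⇒ f = N_wall = 30.32 N. ΣFy = 0 ⇒ N_floor = 79.6 N.
μ_min = f / N_floor = 30.32 / 79.6 = 0.381.

μ_min ≈ 0.381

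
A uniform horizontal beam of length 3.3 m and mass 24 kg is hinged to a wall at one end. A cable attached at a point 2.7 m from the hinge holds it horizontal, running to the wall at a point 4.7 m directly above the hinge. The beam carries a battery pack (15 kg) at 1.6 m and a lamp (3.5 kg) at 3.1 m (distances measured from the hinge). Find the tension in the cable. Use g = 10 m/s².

T ≈ 318 N

About the hinge:
Beam weight: 24 × 10 = 240 N down at 1.65 m → arm 1.65 m, τ = 240 × 1.65 = 396 N·m clockwise.
Battery pack: 15 × 10 = 150 N down at 1.6 m → arm 1.6 m, τ = 150 × 1.6 = 240 N·m clockwise.
Lamp: 3.5 × 10 = 35 N down at 3.1 m → arm 3.1 m, τ = 35 × 3.1 = 108.5 N·m clockwise.
Total clockwise load moment = 744.5 N·m.
The cable tension T acts at 2.7 m; only its component perpendicular to the beam, T sinθ, produces torque. sinθ = h/√(h²+d²) = 4.7/√(4.7²+2.7²) = 0.8671.
For rotational equilibrium, T × 2.7 × 0.8671 = 744.5, so T = 744.5 / 2.341 = 318 N.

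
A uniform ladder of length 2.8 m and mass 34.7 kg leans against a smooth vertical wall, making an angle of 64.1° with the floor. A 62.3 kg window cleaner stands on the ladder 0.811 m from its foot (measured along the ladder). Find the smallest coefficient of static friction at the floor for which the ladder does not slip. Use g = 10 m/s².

Choose the foot of the ladder as the axis so the floor normal and friction both act there and drop out.
Ladder weight 34.7×10 = 347 N acts at 1.4 m along the ladder; its horizontal arm is 1.4·cos64.1° = 0.6115 m → τ = 212.2 N·m clockwise.
Window cleaner: 62.3×10 = 623 N at 0.811 m → arm 0.3542 m → τ = 220.7 N·m clockwise.
Wall normal N acts horizontally at the top; its moment arm is the height L sinθ = 2.8·sin64.1° = 2.519 m, counterclockwise.
For rotational equilibrium, N × 2.519 = 432.9, so N = 171.9 N.
ΣFx = 0 ⇒ f = N_wall = 171.9 N. ΣFy = 0 ⇒ N_floor = 970 N.
μ_min = f / N_floor = 171.9 / 970 = 0.177.

μ_min ≈ 0.177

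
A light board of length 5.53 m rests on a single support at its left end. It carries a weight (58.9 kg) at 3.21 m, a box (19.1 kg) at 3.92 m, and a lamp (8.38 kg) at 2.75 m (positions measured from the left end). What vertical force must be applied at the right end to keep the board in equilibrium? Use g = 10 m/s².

F ≈ 519 N

Taking torques about the left end:
Weight: 58.9 × 10 = 589 N down at 3.21 m → arm 3.21 m, τ = 589 × 3.21 = 1891 N·m clockwise.
Box: 19.1 × 10 = 191 N down at 3.92 m → arm 3.92 m, τ = 191 × 3.92 = 748.7 N·m clockwise.
Lamp: 8.38 × 10 = 83.8 N down at 2.75 m → arm 2.75 m, τ = 83.8 × 2.75 = 230.4 N·m clockwise.
Net moment of the loads = 2870 N·m clockwise.
The upward force F acts at the right end, arm 5.53 m, giving F × 5.53 counterclockwise.
Setting net torque to zero: F × 5.53 = 2870 → F = 2870 / 5.53 = 519 N.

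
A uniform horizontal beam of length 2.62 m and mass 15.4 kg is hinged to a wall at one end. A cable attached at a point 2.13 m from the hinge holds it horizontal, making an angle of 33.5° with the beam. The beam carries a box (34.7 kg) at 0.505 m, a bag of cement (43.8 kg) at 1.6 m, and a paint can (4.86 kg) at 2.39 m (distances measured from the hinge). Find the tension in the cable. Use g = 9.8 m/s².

T ≈ 995 N

Choose the hinge as the axis so the unknown hinge reaction has zero arm there.
Beam weight: 15.4 × 9.8 = 150.9 N down at 1.31 m → arm 1.31 m, τ = 150.9 × 1.31 = 197.7 N·m clockwise.
Box: 34.7 × 9.8 = 340.1 N down at 0.505 m → arm 0.505 m, τ = 340.1 × 0.505 = 171.8 N·m clockwise.
Bag of cement: 43.8 × 9.8 = 429.2 N down at 1.6 m → arm 1.6 m, τ = 429.2 × 1.6 = 686.7 N·m clockwise.
Paint can: 4.86 × 9.8 = 47.63 N down at 2.39 m → arm 2.39 m, τ = 47.63 × 2.39 = 113.8 N·m clockwise.
Total clockwise load moment = 1170 N·m.
The cable tension T acts at 2.13 m; only its component perpendicular to the beam, T sinθ, produces torque. sin 33.5° = 0.5519.
Balancing moments: T × 2.13 × 0.5519 = 1170, giving T = 1170 / 1.176 = 995 N.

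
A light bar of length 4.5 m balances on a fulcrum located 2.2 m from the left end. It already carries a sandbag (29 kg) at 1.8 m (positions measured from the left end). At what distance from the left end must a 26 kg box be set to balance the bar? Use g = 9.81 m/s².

Choose the fulcrum (at 2.2 m from the left end) as the axis so the support reaction has zero arm there.
Sandbag: 29 × 9.81 = 284.5 N down at 1.8 m → arm 0.4 m, τ = 284.5 × 0.4 = 113.8 N·m counterclockwise.
Net moment of existing loads = 113.8 N·m counterclockwise.
The box weighs 26 × 9.81 = 255.1 N and must supply an equal clockwise moment, so its lever arm about the fulcrum is 113.8 / 255.1 = 0.446 m.
That puts it at 2.2 + 0.446 = 2.65 m from the left end.

x ≈ 2.65 m from the left end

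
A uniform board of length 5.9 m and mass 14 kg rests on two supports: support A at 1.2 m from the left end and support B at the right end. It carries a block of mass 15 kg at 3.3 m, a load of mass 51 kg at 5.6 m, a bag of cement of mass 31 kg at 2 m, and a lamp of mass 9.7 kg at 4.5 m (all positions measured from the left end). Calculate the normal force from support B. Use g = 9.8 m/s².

Taking torques about support A:
Beam weight: 14 × 9.8 = 137.2 N down at 2.95 m → arm 1.75 m, τ = 137.2 × 1.75 = 240.1 N·m clockwise.
Block: 15 × 9.8 = 147 N down at 3.3 m → arm 2.1 m, τ = 147 × 2.1 = 308.7 N·m clockwise.
Load: 51 × 9.8 = 499.8 N down at 5.6 m → arm 4.4 m, τ = 499.8 × 4.4 = 2199 N·m clockwise.
Bag of cement: 31 × 9.8 = 303.8 N down at 2 m → arm 0.8 m, τ = 303.8 × 0.8 = 243 N·m clockwise.
Lamp: 9.7 × 9.8 = 95.06 N down at 4.5 m → arm 3.3 m, τ = 95.06 × 3.3 = 313.7 N·m clockwise.
Net load moment about support A = 3304 N·m clockwise.
Reaction R at support B is upward at 5.9 m, arm 4.7 m → moment R × 4.7 counterclockwise.
For rotational equilibrium, R × 4.7 = 3304, so R = 703 N.

R_B ≈ 703 N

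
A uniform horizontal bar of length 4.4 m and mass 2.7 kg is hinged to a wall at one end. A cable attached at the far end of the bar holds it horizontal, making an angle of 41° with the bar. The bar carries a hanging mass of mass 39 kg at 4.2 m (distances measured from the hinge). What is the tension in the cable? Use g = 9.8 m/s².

Choose the hinge as the axis so the unknown hinge reaction has zero arm there.
Beam weight: 2.7 × 9.8 = 26.46 N down at 2.2 m → arm 2.2 m, τ = 26.46 × 2.2 = 58.21 N·m clockwise.
Hanging mass: 39 × 9.8 = 382.2 N down at 4.2 m → arm 4.2 m, τ = 382.2 × 4.2 = 1605 N·m clockwise.
Total clockwise load moment = 1663 N·m.
The cable tension T acts at 4.4 m; only its component perpendicular to the bar, T sinθ, produces torque. sin 41° = 0.6561.
For rotational equilibrium, T × 4.4 × 0.6561 = 1663, so T = 1663 / 2.887 = 576 N.

T ≈ 576 N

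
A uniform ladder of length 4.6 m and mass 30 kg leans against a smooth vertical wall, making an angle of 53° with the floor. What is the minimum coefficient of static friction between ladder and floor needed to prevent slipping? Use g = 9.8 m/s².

Choose the foot of the ladder as the axis so the floor normal and friction both act there and drop out.
Ladder weight 30×9.8 = 294 N acts at 2.3 m along the ladder; its horizontal arm is 2.3·cos53° = 1.384 m → τ = 406.9 N·m clockwise.
Wall normal N acts horizontally at the top; its moment arm is the height L sinθ = 4.6·sin53° = 3.674 m, counterclockwise.
Setting net torque to zero: N × 3.674 = 406.9 → N = 110.8 N.
ΣFx = 0 ⇒ f = N_wall = 110.8 N. ΣFy = 0 ⇒ N_floor = 294 N.
μ_min = f / N_floor = 110.8 / 294 = 0.377.

μ_min ≈ 0.377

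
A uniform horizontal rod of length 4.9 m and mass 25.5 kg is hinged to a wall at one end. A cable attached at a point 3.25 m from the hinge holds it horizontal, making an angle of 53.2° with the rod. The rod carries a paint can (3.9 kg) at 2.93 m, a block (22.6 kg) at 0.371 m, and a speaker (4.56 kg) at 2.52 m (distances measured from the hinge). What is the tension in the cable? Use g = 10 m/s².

T ≈ 360 N

Taking torques about the hinge:
Beam weight: 25.5 × 10 = 255 N down at 2.45 m → arm 2.45 m, τ = 255 × 2.45 = 624.8 N·m clockwise.
Paint can: 3.9 × 10 = 39 N down at 2.93 m → arm 2.93 m, τ = 39 × 2.93 = 114.3 N·m clockwise.
Block: 22.6 × 10 = 226 N down at 0.371 m → arm 0.371 m, τ = 226 × 0.371 = 83.85 N·m clockwise.
Speaker: 4.56 × 10 = 45.6 N down at 2.52 m → arm 2.52 m, τ = 45.6 × 2.52 = 114.9 N·m clockwise.
Total clockwise load moment = 937.8 N·m.
The cable tension T acts at 3.25 m; only its component perpendicular to the rod, T sinθ, produces torque. sin 53.2° = 0.8007.
Στ = 0 ⇒ T × 3.25 × 0.8007 = 937.8 ⇒ T = 937.8 / 2.602 = 360 N.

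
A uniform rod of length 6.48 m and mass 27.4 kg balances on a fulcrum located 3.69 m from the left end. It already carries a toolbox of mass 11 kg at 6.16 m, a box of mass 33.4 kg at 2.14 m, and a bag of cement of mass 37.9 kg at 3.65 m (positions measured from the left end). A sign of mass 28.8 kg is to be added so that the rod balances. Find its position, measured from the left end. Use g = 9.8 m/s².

x ≈ 5.02 m from the left end

Taking torques about the fulcrum (at 3.69 m from the left end):
Beam weight: 27.4 × 9.8 = 268.5 N down at 3.24 m → arm 0.45 m, τ = 268.5 × 0.45 = 120.8 N·m counterclockwise.
Toolbox: 11 × 9.8 = 107.8 N down at 6.16 m → arm 2.47 m, τ = 107.8 × 2.47 = 266.3 N·m clockwise.
Box: 33.4 × 9.8 = 327.3 N down at 2.14 m → arm 1.55 m, τ = 327.3 × 1.55 = 507.3 N·m counterclockwise.
Bag of cement: 37.9 × 9.8 = 371.4 N down at 3.65 m → arm 0.04 m, τ = 371.4 × 0.04 = 14.86 N·m counterclockwise.
Net moment of existing loads = 376.7 N·m counterclockwise.
The sign weighs 28.8 × 9.8 = 282.2 N and must supply an equal clockwise moment, so its lever arm about the fulcrum is 376.7 / 282.2 = 1.33 m.
That puts it at 3.69 + 1.33 = 5.02 m from the left end.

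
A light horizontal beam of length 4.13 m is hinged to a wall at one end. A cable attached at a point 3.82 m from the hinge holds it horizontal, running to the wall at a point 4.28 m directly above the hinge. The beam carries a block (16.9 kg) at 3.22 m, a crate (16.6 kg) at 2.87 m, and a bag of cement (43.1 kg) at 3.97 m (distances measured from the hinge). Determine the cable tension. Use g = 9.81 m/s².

T ≈ 940 N

Take moments about the hinge.
Block: 16.9 × 9.81 = 165.8 N down at 3.22 m → arm 3.22 m, τ = 165.8 × 3.22 = 533.9 N·m clockwise.
Crate: 16.6 × 9.81 = 162.8 N down at 2.87 m → arm 2.87 m, τ = 162.8 × 2.87 = 467.2 N·m clockwise.
Bag of cement: 43.1 × 9.81 = 422.8 N down at 3.97 m → arm 3.97 m, τ = 422.8 × 3.97 = 1679 N·m clockwise.
Total clockwise load moment = 2680 N·m.
The cable tension T acts at 3.82 m; only its component perpendicular to the beam, T sinθ, produces torque. sinθ = h/√(h²+d²) = 4.28/√(4.28²+3.82²) = 0.7461.
For rotational equilibrium, T × 3.82 × 0.7461 = 2680, so T = 2680 / 2.85 = 940 N.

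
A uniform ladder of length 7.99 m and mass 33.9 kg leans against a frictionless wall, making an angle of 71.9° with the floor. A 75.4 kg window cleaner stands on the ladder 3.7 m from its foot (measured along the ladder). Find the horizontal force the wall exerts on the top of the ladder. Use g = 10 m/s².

About the foot of the ladder:
Ladder weight 33.9×10 = 339 N acts at 3.995 m along the ladder; its horizontal arm is 3.995·cos71.9° = 1.241 m → τ = 420.7 N·m clockwise.
Window cleaner: 75.4×10 = 754 N at 3.7 m → arm 1.15 m → τ = 867.1 N·m clockwise.
Wall normal N acts horizontally at the top; its moment arm is the height L sinθ = 7.99·sin71.9° = 7.595 m, counterclockwise.
For rotational equilibrium, N × 7.595 = 1288, so N = 170 N.

N_wall ≈ 170 N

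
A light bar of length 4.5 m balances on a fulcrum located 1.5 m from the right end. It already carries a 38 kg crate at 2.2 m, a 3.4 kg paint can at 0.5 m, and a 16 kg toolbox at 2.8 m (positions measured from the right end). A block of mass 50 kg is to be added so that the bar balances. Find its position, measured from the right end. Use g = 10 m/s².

x ≈ 0.62 m from the right end

Sum moments about the fulcrum (at 1.5 m from the right end) (the support reaction has zero arm there).
Crate: 38 × 10 = 380 N down at 2.2 m → arm 0.7 m, τ = 380 × 0.7 = 266 N·m counterclockwise.
Paint can: 3.4 × 10 = 34 N down at 0.5 m → arm 1 m, τ = 34 × 1 = 34 N·m clockwise.
Toolbox: 16 × 10 = 160 N down at 2.8 m → arm 1.3 m, τ = 160 × 1.3 = 208 N·m counterclockwise.
Net moment of existing loads = 440 N·m counterclockwise.
The block weighs 50 × 10 = 500 N and must supply an equal clockwise moment, so its lever arm about the fulcrum is 440 / 500 = 0.88 m.
That puts it at 1.5 − 0.88 = 0.62 m from the right end.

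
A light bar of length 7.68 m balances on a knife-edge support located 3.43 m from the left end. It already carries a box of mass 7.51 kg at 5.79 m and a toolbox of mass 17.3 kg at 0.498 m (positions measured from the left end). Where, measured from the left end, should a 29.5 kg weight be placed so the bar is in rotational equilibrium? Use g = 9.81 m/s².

x ≈ 4.55 m from the left end

Taking torques about the knife-edge support (at 3.43 m from the left end):
Box: 7.51 × 9.81 = 73.67 N down at 5.79 m → arm 2.36 m, τ = 73.67 × 2.36 = 173.9 N·m clockwise.
Toolbox: 17.3 × 9.81 = 169.7 N down at 0.498 m → arm 2.932 m, τ = 169.7 × 2.932 = 497.6 N·m counterclockwise.
Net moment of existing loads = 323.7 N·m counterclockwise.
The weight weighs 29.5 × 9.81 = 289.4 N and must supply an equal clockwise moment, so its lever arm about the knife-edge support is 323.7 / 289.4 = 1.12 m.
That puts it at 3.43 + 1.12 = 4.55 m from the left end.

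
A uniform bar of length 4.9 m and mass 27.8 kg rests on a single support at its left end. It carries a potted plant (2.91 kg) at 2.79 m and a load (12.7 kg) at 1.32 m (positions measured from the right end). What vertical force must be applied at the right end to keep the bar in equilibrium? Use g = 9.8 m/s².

F ≈ 239 N

Take moments about the left end.
Beam weight: 27.8 × 9.8 = 272.4 N down at 2.45 m → arm 2.45 m, τ = 272.4 × 2.45 = 667.4 N·m clockwise.
Potted plant: 2.91 × 9.8 = 28.52 N down at 2.79 m → arm 2.11 m, τ = 28.52 × 2.11 = 60.18 N·m clockwise.
Load: 12.7 × 9.8 = 124.5 N down at 1.32 m → arm 3.58 m, τ = 124.5 × 3.58 = 445.7 N·m clockwise.
Net moment of the loads = 1173 N·m clockwise.
The upward force F acts at the right end, arm 4.9 m, giving F × 4.9 counterclockwise.
Setting net torque to zero: F × 4.9 = 1173 → F = 1173 / 4.9 = 239 N.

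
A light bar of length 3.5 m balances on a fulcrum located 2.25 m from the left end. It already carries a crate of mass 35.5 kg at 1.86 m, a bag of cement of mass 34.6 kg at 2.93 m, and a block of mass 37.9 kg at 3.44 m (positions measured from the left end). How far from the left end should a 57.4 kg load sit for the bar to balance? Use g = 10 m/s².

x ≈ 1.3 m from the left end

Take moments about the fulcrum (at 2.25 m from the left end).
Crate: 35.5 × 10 = 355 N down at 1.86 m → arm 0.39 m, τ = 355 × 0.39 = 138.5 N·m counterclockwise.
Bag of cement: 34.6 × 10 = 346 N down at 2.93 m → arm 0.68 m, τ = 346 × 0.68 = 235.3 N·m clockwise.
Block: 37.9 × 10 = 379 N down at 3.44 m → arm 1.19 m, τ = 379 × 1.19 = 451 N·m clockwise.
Net moment of existing loads = 547.8 N·m clockwise.
The load weighs 57.4 × 10 = 574 N and must supply an equal counterclockwise moment, so its lever arm about the fulcrum is 547.8 / 574 = 0.954 m.
That puts it at 2.25 − 0.954 = 1.3 m from the left end.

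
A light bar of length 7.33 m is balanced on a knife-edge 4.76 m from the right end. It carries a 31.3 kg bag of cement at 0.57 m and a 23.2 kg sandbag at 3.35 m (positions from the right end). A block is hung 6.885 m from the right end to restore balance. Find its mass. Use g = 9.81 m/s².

m ≈ 77.1 kg

Choose the knife-edge (at 4.76 m from the right end) as the axis so the support reaction has zero arm there.
Bag of cement: 31.3 × 9.81 = 307.1 N down at 0.57 m → arm 4.19 m, τ = 307.1 × 4.19 = 1287 N·m clockwise.
Sandbag: 23.2 × 9.81 = 227.6 N down at 3.35 m → arm 1.41 m, τ = 227.6 × 1.41 = 320.9 N·m clockwise.
Net moment of known loads = 1608 N·m clockwise.
An unknown mass m at 6.885 m has arm 2.125 m; its moment is m·g·2.125 counterclockwise.
Setting net torque to zero: m × 9.81 × 2.125 = 1608 → m = 1608 / (9.81 × 2.125) = 77.1 kg.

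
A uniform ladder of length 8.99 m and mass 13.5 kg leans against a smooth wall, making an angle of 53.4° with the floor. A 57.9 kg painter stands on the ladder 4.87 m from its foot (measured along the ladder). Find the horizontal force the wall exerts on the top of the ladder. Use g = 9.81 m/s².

Choose the foot of the ladder as the axis so the floor normal and friction both act there and drop out.
Ladder weight 13.5×9.81 = 132.4 N acts at 4.495 m along the ladder; its horizontal arm is 4.495·cos53.4° = 2.68 m → τ = 354.8 N·m clockwise.
Painter: 57.9×9.81 = 568 N at 4.87 m → arm 2.904 m → τ = 1649 N·m clockwise.
Wall normal N acts horizontally at the top; its moment arm is the height L sinθ = 8.99·sin53.4° = 7.217 m, counterclockwise.
Balancing moments: N × 7.217 = 2004, giving N = 278 N.

N_wall ≈ 278 N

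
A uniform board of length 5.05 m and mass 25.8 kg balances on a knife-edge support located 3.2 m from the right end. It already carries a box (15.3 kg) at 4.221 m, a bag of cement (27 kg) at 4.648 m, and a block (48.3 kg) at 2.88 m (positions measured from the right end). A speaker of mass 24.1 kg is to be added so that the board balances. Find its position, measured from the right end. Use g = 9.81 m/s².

x ≈ 2.29 m from the right end

Choose the knife-edge support (at 3.2 m from the right end) as the axis so the support reaction has zero arm there.
Beam weight: 25.8 × 9.81 = 253.1 N down at 2.525 m → arm 0.675 m, τ = 253.1 × 0.675 = 170.8 N·m clockwise.
Box: 15.3 × 9.81 = 150.1 N down at 4.221 m → arm 1.021 m, τ = 150.1 × 1.021 = 153.3 N·m counterclockwise.
Bag of cement: 27 × 9.81 = 264.9 N down at 4.648 m → arm 1.448 m, τ = 264.9 × 1.448 = 383.6 N·m counterclockwise.
Block: 48.3 × 9.81 = 473.8 N down at 2.88 m → arm 0.32 m, τ = 473.8 × 0.32 = 151.6 N·m clockwise.
Net moment of existing loads = 214.5 N·m counterclockwise.
The speaker weighs 24.1 × 9.81 = 236.4 N and must supply an equal clockwise moment, so its lever arm about the knife-edge support is 214.5 / 236.4 = 0.907 m.
That puts it at 3.2 − 0.907 = 2.29 m from the right end.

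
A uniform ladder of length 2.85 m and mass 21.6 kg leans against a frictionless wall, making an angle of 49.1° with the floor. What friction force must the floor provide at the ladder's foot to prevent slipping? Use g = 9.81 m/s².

f ≈ 91.8 N

Choose the foot of the ladder as the axis so the floor normal and friction both act there and drop out.
Ladder weight 21.6×9.81 = 211.9 N acts at 1.425 m along the ladder; its horizontal arm is 1.425·cos49.1° = 0.933 m → τ = 197.7 N·m clockwise.
Wall normal N acts horizontally at the top; its moment arm is the height L sinθ = 2.85·sin49.1° = 2.154 m, counterclockwise.
Balancing moments: N × 2.154 = 197.7, giving N = 91.8 N.
ΣFx = 0: friction at the foot balances the wall's push, so f = N_wall = 91.8 N.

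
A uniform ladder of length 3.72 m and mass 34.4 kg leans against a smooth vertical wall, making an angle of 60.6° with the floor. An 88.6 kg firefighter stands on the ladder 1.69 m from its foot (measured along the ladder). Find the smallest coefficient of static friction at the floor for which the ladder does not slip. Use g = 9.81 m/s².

μ_min ≈ 0.263

Sum moments about the foot of the ladder (the floor normal and friction both act there and drop out).
Ladder weight 34.4×9.81 = 337.5 N acts at 1.86 m along the ladder; its horizontal arm is 1.86·cos60.6° = 0.9131 m → τ = 308.2 N·m clockwise.
Firefighter: 88.6×9.81 = 869.2 N at 1.69 m → arm 0.8296 m → τ = 721.1 N·m clockwise.
Wall normal N acts horizontally at the top; its moment arm is the height L sinθ = 3.72·sin60.6° = 3.241 m, counterclockwise.
Balancing moments: N × 3.241 = 1029, giving N = 317.5 N.
ΣFx = 0 ⇒ f = N_wall = 317.5 N. ΣFy = 0 ⇒ N_floor = 1207 N.
μ_min = f / N_floor = 317.5 / 1207 = 0.263.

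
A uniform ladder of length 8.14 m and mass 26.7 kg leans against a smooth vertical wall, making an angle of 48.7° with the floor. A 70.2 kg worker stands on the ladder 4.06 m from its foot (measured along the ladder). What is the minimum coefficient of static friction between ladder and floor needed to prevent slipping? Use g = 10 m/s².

μ_min ≈ 0.438

Take moments about the foot of the ladder.
Ladder weight 26.7×10 = 267 N acts at 4.07 m along the ladder; its horizontal arm is 4.07·cos48.7° = 2.686 m → τ = 717.2 N·m clockwise.
Worker: 70.2×10 = 702 N at 4.06 m → arm 2.68 m → τ = 1881 N·m clockwise.
Wall normal N acts horizontally at the top; its moment arm is the height L sinθ = 8.14·sin48.7° = 6.115 m, counterclockwise.
Setting net torque to zero: N × 6.115 = 2598 → N = 424.9 N.
ΣFx = 0 ⇒ f = N_wall = 424.9 N. ΣFy = 0 ⇒ N_floor = 969 N.
μ_min = f / N_floor = 424.9 / 969 = 0.438.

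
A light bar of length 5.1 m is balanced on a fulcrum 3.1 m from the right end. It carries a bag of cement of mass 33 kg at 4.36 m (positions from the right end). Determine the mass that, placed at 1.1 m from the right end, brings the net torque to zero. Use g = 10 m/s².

Sum moments about the fulcrum (at 3.1 m from the right end) (the support reaction has zero arm there).
Bag of cement: 33 × 10 = 330 N down at 4.36 m → arm 1.26 m, τ = 330 × 1.26 = 415.8 N·m counterclockwise.
Net moment of known loads = 415.8 N·m counterclockwise.
An unknown mass m at 1.1 m has arm 2 m; its moment is m·g·2 clockwise.
For rotational equilibrium, m × 10 × 2 = 415.8, so m = 415.8 / (10 × 2) = 20.8 kg.

m ≈ 20.8 kg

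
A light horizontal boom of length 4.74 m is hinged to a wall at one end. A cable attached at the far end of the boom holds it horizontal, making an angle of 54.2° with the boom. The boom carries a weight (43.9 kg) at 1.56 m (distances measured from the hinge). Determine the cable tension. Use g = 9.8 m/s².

About the hinge:
Weight: 43.9 × 9.8 = 430.2 N down at 1.56 m → arm 1.56 m, τ = 430.2 × 1.56 = 671.1 N·m clockwise.
Total clockwise load moment = 671.1 N·m.
The cable tension T acts at 4.74 m; only its component perpendicular to the boom, T sinθ, produces torque. sin 54.2° = 0.8111.
Στ = 0 ⇒ T × 4.74 × 0.8111 = 671.1 ⇒ T = 671.1 / 3.845 = 175 N.

T ≈ 175 N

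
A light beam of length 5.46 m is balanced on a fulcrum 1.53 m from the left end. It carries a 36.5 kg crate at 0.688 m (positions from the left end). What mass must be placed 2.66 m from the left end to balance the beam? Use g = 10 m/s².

m ≈ 27.2 kg

Take moments about the fulcrum (at 1.53 m from the left end).
Crate: 36.5 × 10 = 365 N down at 0.688 m → arm 0.842 m, τ = 365 × 0.842 = 307.3 N·m counterclockwise.
Net moment of known loads = 307.3 N·m counterclockwise.
An unknown mass m at 2.66 m has arm 1.13 m; its moment is m·g·1.13 clockwise.
Setting net torque to zero: m × 10 × 1.13 = 307.3 → m = 307.3 / (10 × 1.13) = 27.2 kg.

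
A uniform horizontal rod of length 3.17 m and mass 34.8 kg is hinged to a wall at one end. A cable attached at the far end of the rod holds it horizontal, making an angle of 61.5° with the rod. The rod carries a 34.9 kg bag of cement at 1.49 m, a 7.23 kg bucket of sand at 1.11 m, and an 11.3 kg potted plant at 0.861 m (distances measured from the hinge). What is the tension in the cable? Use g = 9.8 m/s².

Sum moments about the hinge (the unknown hinge reaction has zero arm there).
Beam weight: 34.8 × 9.8 = 341 N down at 1.585 m → arm 1.585 m, τ = 341 × 1.585 = 540.5 N·m clockwise.
Bag of cement: 34.9 × 9.8 = 342 N down at 1.49 m → arm 1.49 m, τ = 342 × 1.49 = 509.6 N·m clockwise.
Bucket of sand: 7.23 × 9.8 = 70.85 N down at 1.11 m → arm 1.11 m, τ = 70.85 × 1.11 = 78.64 N·m clockwise.
Potted plant: 11.3 × 9.8 = 110.7 N down at 0.861 m → arm 0.861 m, τ = 110.7 × 0.861 = 95.31 N·m clockwise.
Total clockwise load moment = 1224 N·m.
The cable tension T acts at 3.17 m; only its component perpendicular to the rod, T sinθ, produces torque. sin 61.5° = 0.8788.
Στ = 0 ⇒ T × 3.17 × 0.8788 = 1224 ⇒ T = 1224 / 2.786 = 439 N.

T ≈ 439 N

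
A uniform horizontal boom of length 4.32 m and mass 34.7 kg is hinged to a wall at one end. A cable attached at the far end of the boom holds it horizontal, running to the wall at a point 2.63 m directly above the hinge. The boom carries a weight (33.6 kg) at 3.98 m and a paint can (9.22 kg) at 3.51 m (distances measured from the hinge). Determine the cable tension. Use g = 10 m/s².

About the hinge:
Beam weight: 34.7 × 10 = 347 N down at 2.16 m → arm 2.16 m, τ = 347 × 2.16 = 749.5 N·m clockwise.
Weight: 33.6 × 10 = 336 N down at 3.98 m → arm 3.98 m, τ = 336 × 3.98 = 1337 N·m clockwise.
Paint can: 9.22 × 10 = 92.2 N down at 3.51 m → arm 3.51 m, τ = 92.2 × 3.51 = 323.6 N·m clockwise.
Total clockwise load moment = 2410 N·m.
The cable tension T acts at 4.32 m; only its component perpendicular to the boom, T sinθ, produces torque. sinθ = h/√(h²+d²) = 2.63/√(2.63²+4.32²) = 0.52.
For rotational equilibrium, T × 4.32 × 0.52 = 2410, so T = 2410 / 2.246 = 1070 N.

T ≈ 1070 N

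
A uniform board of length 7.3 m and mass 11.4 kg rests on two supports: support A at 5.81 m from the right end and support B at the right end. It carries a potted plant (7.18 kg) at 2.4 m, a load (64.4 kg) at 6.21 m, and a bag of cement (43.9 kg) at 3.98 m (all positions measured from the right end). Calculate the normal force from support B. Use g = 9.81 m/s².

R_B ≈ 175 N

Sum moments about support A (its reaction then has zero moment arm).
Beam weight: 11.4 × 9.81 = 111.8 N down at 3.65 m → arm 2.16 m, τ = 111.8 × 2.16 = 241.5 N·m clockwise.
Potted plant: 7.18 × 9.81 = 70.44 N down at 2.4 m → arm 3.41 m, τ = 70.44 × 3.41 = 240.2 N·m clockwise.
Load: 64.4 × 9.81 = 631.8 N down at 6.21 m → arm 0.4 m, τ = 631.8 × 0.4 = 252.7 N·m counterclockwise.
Bag of cement: 43.9 × 9.81 = 430.7 N down at 3.98 m → arm 1.83 m, τ = 430.7 × 1.83 = 788.2 N·m clockwise.
Net load moment about support A = 1017 N·m clockwise.
Reaction R at support B is upward at 0 m, arm 5.81 m → moment R × 5.81 counterclockwise.
Balancing moments: R × 5.81 = 1017, giving R = 175 N.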